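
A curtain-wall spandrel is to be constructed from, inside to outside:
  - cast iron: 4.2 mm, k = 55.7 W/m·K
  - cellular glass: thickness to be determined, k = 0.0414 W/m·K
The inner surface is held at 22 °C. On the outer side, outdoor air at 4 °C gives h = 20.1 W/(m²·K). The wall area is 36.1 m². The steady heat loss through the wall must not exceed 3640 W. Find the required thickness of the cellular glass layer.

L ≈ 5.33 mm

Treating each layer as a thermal resistance in series:
R_cast iron = L/(kA) = 0.0042/(55.7×36.1) = 2.089×10^-6 K/W
R_outer film = 1/(h_o·A) = 1/(20.1×36.1) = 0.001378 K/W
Sum of the known resistances R_other = 0.00138 K/W
Required total resistance R_tot = ΔT/Q_allow = 18/3640 = 0.004945 K/W
R_cellular glass = R_tot − R_other = 0.003565 K/W
L = R·k·A = 0.003565×0.0414×36.1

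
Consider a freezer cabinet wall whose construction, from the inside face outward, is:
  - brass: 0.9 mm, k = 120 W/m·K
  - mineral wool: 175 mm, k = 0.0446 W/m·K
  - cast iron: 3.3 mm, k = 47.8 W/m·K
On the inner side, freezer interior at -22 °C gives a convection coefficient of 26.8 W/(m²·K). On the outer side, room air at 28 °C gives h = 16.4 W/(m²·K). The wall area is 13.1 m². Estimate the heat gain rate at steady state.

Using the resistance-network approach (series):
R_inner film = 1/(h_i·A) = 1/(26.8×13.1) = 0.002848 K/W
R_brass = L/(kA) = 0.0009/(120×13.1) = 5.725×10^-7 K/W
R_mineral wool = L/(kA) = 0.175/(0.0446×13.1) = 0.2995 K/W
R_cast iron = L/(kA) = 0.0033/(47.8×13.1) = 5.27×10^-6 K/W
R_outer film = 1/(h_o·A) = 1/(16.4×13.1) = 0.004655 K/W
R_total = 0.307 K/W
Q = ΔT / R_total = 50 / 0.307

Q ≈ 163 W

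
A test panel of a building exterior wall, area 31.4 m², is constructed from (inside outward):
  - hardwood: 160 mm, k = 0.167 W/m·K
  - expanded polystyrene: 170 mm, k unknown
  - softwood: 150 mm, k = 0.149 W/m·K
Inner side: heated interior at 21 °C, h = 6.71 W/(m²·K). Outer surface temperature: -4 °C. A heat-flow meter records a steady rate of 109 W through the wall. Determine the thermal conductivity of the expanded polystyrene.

k ≈ 0.0334 W/(m·K)

Using the resistance-network approach (series):
R_inner film = 1/(h_i·A) = 1/(6.71×31.4) = 0.004746 K/W
R_hardwood = L/(kA) = 0.16/(0.167×31.4) = 0.03051 K/W
R_softwood = L/(kA) = 0.15/(0.149×31.4) = 0.03206 K/W
Sum of known resistances R_other = 0.06732 K/W
Total R = ΔT/Q = 25/109 = 0.2294 K/W
R_expanded polystyrene = R_total − R_other = 0.162 K/W
k = L/(R·A) = 0.17/(0.162×31.4)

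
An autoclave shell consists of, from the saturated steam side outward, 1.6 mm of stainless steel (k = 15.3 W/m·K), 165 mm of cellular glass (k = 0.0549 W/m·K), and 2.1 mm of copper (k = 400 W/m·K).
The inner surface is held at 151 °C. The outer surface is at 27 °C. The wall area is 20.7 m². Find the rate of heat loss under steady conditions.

Q ≈ 854 W

Model the wall as resistances in series:
R_stainless steel = L/(kA) = 0.0016/(15.3×20.7) = 5.052×10^-6 K/W
R_cellular glass = L/(kA) = 0.165/(0.0549×20.7) = 0.1452 K/W
R_copper = L/(kA) = 0.0021/(400×20.7) = 2.536×10^-7 K/W
R_total = 0.1452 K/W
Q = ΔT / R_total = 124 / 0.1452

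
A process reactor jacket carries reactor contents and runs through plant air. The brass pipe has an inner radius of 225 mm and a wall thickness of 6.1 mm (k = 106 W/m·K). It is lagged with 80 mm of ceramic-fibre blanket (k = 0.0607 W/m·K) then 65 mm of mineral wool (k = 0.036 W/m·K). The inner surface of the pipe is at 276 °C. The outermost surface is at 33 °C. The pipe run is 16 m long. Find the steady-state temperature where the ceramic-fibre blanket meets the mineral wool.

Per-layer cylindrical resistances, series-summed:
R_brass pipe wall = ln(231.1/225)/(2π×106×16) = 2.51×10^-6 K/W
R_ceramic-fibre blanket = ln(311.1/231.1)/(2π×0.0607×16) = 0.04871 K/W
R_mineral wool = ln(376.1/311.1)/(2π×0.036×16) = 0.05243 K/W
R_total = 0.1011 K/W
Q = ΔT/R_total = 243/0.1011
Q = 2400 W
T_interface = T_inner − Q·ΣR(inner→interface) = 276 − 2400×0.04872

T ≈ 159 °C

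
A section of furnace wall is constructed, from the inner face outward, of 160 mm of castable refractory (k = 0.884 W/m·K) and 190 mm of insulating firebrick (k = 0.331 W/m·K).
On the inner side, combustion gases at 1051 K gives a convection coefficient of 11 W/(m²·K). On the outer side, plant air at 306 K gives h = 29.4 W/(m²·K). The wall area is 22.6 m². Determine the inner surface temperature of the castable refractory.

T ≈ 974 K

Treating each layer as a thermal resistance in series:
R_inner film = 1/(h_i·A) = 1/(11×22.6) = 0.004023 K/W
R_castable refractory = L/(kA) = 0.16/(0.884×22.6) = 0.008009 K/W
R_insulating firebrick = L/(kA) = 0.19/(0.331×22.6) = 0.0254 K/W
R_outer film = 1/(h_o·A) = 1/(29.4×22.6) = 0.001505 K/W
R_total = 0.03894 K/W;  Q = ΔT/R_total = 745/0.03894 = 19130 W
T_interface = T_inner − Q·ΣR(inner→interface) = 1051 − 19100×0.004023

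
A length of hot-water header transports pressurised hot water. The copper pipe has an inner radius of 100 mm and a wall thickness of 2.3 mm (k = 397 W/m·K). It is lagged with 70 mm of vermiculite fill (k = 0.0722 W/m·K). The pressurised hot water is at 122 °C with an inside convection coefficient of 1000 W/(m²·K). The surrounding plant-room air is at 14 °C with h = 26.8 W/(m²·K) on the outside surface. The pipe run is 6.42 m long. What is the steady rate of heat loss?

Treating each annulus and film as a series resistance:
R_inner film = 1/(h_i·2πr₁L) = 1/(1000×2π×0.1×6.42) = 2.479×10^-4 K/W
R_copper pipe wall = ln(102.3/100)/(2π×397×6.42) = 1.42×10^-6 K/W
R_vermiculite fill = ln(172.3/102.3)/(2π×0.0722×6.42) = 0.179 K/W
R_outer film = 1/(h_o·2πr_oL) = 1/(26.8×2π×0.1723×6.42) = 0.005369 K/W
R_total = 0.1846 K/W
Q = ΔT/R_total = 108/0.1846

Q ≈ 585 W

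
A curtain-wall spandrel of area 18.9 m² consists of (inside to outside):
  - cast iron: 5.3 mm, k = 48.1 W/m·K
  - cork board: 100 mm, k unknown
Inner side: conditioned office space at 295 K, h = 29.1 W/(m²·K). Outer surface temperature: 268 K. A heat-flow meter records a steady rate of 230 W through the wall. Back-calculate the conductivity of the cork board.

Using the resistance-network approach (series):
R_inner film = 1/(h_i·A) = 1/(29.1×18.9) = 0.001818 K/W
R_cast iron = L/(kA) = 0.0053/(48.1×18.9) = 5.83×10^-6 K/W
Sum of known resistances R_other = 0.001824 K/W
Total R = ΔT/Q = 27/230 = 0.1174 K/W
R_cork board = R_total − R_other = 0.1156 K/W
k = L/(R·A) = 0.1/(0.1156×18.9)

k ≈ 0.0458 W/(m·K)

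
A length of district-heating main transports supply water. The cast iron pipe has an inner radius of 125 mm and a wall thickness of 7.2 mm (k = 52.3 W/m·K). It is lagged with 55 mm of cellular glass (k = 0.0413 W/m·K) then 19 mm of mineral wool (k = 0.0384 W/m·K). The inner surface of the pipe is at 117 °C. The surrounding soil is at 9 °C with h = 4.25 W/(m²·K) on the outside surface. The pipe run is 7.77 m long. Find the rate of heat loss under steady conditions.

Per-layer cylindrical resistances, series-summed:
R_cast iron pipe wall = ln(132.2/125)/(2π×52.3×7.77) = 2.193×10^-5 K/W
R_cellular glass = ln(187.2/132.2)/(2π×0.0413×7.77) = 0.1725 K/W
R_mineral wool = ln(206.2/187.2)/(2π×0.0384×7.77) = 0.05157 K/W
R_outer film = 1/(h_o·2πr_oL) = 1/(4.25×2π×0.2062×7.77) = 0.02337 K/W
R_total = 0.2475 K/W
Q = ΔT/R_total = 108/0.2475

Q ≈ 436 W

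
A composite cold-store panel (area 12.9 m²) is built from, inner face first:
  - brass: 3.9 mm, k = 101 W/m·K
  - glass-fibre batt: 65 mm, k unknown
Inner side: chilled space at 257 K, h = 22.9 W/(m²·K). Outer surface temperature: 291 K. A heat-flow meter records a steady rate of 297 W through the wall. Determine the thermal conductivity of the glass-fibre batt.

k ≈ 0.0454 W/(m·K)

Treating each layer as a thermal resistance in series:
R_inner film = 1/(h_i·A) = 1/(22.9×12.9) = 0.003385 K/W
R_brass = L/(kA) = 0.0039/(101×12.9) = 2.993×10^-6 K/W
Sum of known resistances R_other = 0.003388 K/W
Total R = ΔT/Q = 34/297 = 0.1145 K/W
R_glass-fibre batt = R_total − R_other = 0.1111 K/W
k = L/(R·A) = 0.065/(0.1111×12.9)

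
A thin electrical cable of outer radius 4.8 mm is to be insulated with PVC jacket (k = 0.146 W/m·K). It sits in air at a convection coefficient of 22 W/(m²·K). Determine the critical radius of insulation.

For a cylinder r_cr = k/h = 0.146/22
r_cr = 6.64 mm; since the bare radius (4.8 mm) is below r_cr, adding a thin layer of insulation will *increase* heat loss.

r_cr ≈ 6.64 mm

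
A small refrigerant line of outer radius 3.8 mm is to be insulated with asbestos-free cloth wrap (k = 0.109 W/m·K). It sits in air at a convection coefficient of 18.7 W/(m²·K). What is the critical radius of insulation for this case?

For a cylinder r_cr = k/h = 0.109/18.7
r_cr = 5.83 mm; since the bare radius (3.8 mm) is below r_cr, adding a thin layer of insulation will *increase* heat loss.

r_cr ≈ 5.83 mm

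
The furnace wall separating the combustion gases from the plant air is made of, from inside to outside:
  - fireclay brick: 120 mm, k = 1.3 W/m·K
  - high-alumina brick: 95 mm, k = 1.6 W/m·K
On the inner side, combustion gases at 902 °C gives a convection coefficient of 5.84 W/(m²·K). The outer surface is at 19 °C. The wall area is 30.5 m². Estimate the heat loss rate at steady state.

Series thermal resistances:
R_inner film = 1/(h_i·A) = 1/(5.84×30.5) = 0.005614 K/W
R_fireclay brick = L/(kA) = 0.12/(1.3×30.5) = 0.003026 K/W
R_high-alumina brick = L/(kA) = 0.095/(1.6×30.5) = 0.001947 K/W
R_total = 0.01059 K/W
Q = ΔT / R_total = 883 / 0.01059

Q ≈ 83400 W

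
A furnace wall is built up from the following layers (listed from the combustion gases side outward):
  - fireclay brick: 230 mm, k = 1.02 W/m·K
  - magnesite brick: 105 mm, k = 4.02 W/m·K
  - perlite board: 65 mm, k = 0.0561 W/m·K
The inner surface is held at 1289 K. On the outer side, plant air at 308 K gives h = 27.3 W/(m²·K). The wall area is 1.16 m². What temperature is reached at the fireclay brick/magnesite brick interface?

T ≈ 1140 K

Treating each layer as a thermal resistance in series:
R_fireclay brick = L/(kA) = 0.23/(1.02×1.16) = 0.1944 K/W
R_magnesite brick = L/(kA) = 0.105/(4.02×1.16) = 0.02252 K/W
R_perlite board = L/(kA) = 0.065/(0.0561×1.16) = 0.9988 K/W
R_outer film = 1/(h_o·A) = 1/(27.3×1.16) = 0.03158 K/W
R_total = 1.247 K/W;  Q = ΔT/R_total = 981/1.247 = 786.5 W
T_interface = T_inner − Q·ΣR(inner→interface) = 1289 − 786×0.1944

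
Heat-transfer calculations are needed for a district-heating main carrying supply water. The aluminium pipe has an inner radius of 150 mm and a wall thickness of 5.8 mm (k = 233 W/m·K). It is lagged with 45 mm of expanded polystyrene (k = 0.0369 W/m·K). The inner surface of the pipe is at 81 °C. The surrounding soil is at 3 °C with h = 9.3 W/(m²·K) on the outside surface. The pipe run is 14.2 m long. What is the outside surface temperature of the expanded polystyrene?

Treating each annulus and film as a series resistance:
R_aluminium pipe wall = ln(155.8/150)/(2π×233×14.2) = 1.825×10^-6 K/W
R_expanded polystyrene = ln(200.8/155.8)/(2π×0.0369×14.2) = 0.07707 K/W
R_outer film = 1/(h_o·2πr_oL) = 1/(9.3×2π×0.2008×14.2) = 0.006002 K/W
R_total = 0.08307 K/W
Q = ΔT/R_total = 78/0.08307
Q = 939 W
T_interface = T_inner − Q·ΣR(inner→interface) = 81 − 939×0.07707

T ≈ 8.64 °C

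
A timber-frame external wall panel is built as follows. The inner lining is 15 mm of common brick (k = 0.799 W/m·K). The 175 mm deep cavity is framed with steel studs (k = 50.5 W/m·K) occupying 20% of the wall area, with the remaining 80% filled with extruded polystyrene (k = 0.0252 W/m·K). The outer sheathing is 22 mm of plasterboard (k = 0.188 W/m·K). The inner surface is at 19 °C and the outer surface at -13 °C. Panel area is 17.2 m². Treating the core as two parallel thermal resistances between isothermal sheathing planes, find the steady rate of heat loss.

Sheathing layers in series; stud and cavity paths in parallel between them.
R_inner = 0.015/(0.799×17.2) = 0.001091 K/W
R_stud  = 0.175/(50.5×0.2×17.2) = 0.001007 K/W
R_cav   = 0.175/(0.0252×0.8×17.2) = 0.5047 K/W
1/R_core = 1/R_stud + 1/R_cav → R_core = 0.001005 K/W
R_outer = 0.022/(0.188×17.2) = 0.006804 K/W
R_total = 0.0089 K/W
Q = ΔT/R_total = 32/0.0089

Q ≈ 3600 W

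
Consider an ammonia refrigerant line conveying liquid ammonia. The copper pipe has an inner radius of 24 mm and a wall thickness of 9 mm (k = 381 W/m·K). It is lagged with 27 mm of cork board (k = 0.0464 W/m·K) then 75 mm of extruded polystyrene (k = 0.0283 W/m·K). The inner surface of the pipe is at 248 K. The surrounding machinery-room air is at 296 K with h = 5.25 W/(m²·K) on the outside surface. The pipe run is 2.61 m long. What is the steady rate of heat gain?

Q ≈ 18.3 W

For a radial system each layer contributes R = ln(r_out/r_in)/(2πkL); films add R = 1/(hA).
R_copper pipe wall = ln(33/24)/(2π×381×2.61) = 5.097×10^-5 K/W
R_cork board = ln(60/33)/(2π×0.0464×2.61) = 0.7857 K/W
R_extruded polystyrene = ln(135/60)/(2π×0.0283×2.61) = 1.747 K/W
R_outer film = 1/(h_o·2πr_oL) = 1/(5.25×2π×0.135×2.61) = 0.08604 K/W
R_total = 2.619 K/W
Q = ΔT/R_total = 48/2.619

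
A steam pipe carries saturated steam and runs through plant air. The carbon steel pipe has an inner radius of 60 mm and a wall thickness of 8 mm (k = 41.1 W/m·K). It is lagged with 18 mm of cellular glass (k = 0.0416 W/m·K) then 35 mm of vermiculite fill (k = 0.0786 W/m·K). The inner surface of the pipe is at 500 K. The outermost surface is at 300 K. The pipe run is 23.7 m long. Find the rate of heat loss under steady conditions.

For a radial system each layer contributes R = ln(r_out/r_in)/(2πkL); films add R = 1/(hA).
R_carbon steel pipe wall = ln(68/60)/(2π×41.1×23.7) = 2.045×10^-5 K/W
R_cellular glass = ln(86/68)/(2π×0.0416×23.7) = 0.03791 K/W
R_vermiculite fill = ln(121/86)/(2π×0.0786×23.7) = 0.02917 K/W
R_total = 0.0671 K/W
Q = ΔT/R_total = 200/0.0671

Q ≈ 2980 W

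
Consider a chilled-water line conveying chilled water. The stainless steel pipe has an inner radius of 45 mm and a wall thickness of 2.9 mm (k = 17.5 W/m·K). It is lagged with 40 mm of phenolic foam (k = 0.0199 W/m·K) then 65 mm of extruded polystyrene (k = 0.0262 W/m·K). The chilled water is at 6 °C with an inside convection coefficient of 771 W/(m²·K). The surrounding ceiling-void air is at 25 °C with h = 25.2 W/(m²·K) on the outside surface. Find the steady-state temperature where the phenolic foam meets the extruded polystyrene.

T ≈ 17.2 °C

Per-layer cylindrical resistances, series-summed:
R_inner film = 1/(h_i·2πr₁L) = 1/(771×2π×0.045×1) = 0.004587 K/W
R_stainless steel pipe wall = ln(47.9/45)/(2π×17.5×1) = 5.68×10^-4 K/W
R_phenolic foam = ln(87.9/47.9)/(2π×0.0199×1) = 4.855 K/W
R_extruded polystyrene = ln(152.9/87.9)/(2π×0.0262×1) = 3.363 K/W
R_outer film = 1/(h_o·2πr_oL) = 1/(25.2×2π×0.1529×1) = 0.04131 K/W
R_total = 8.265 K/W
Q = ΔT/R_total = 19/8.265
Q = 2.3 W/m
T_interface = T_inner + Q·ΣR(inner→interface) = 6 + 2.3×4.86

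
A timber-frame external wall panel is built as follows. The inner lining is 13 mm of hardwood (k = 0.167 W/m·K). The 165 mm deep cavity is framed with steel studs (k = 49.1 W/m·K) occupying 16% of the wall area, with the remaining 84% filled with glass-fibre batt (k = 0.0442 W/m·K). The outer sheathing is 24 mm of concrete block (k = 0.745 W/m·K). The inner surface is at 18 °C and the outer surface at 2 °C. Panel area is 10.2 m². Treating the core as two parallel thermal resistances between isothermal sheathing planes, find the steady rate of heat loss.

Q ≈ 1250 W

Sheathing layers in series; stud and cavity paths in parallel between them.
R_inner = 0.013/(0.167×10.2) = 0.007632 K/W
R_stud  = 0.165/(49.1×0.16×10.2) = 0.002059 K/W
R_cav   = 0.165/(0.0442×0.84×10.2) = 0.4357 K/W
1/R_core = 1/R_stud + 1/R_cav → R_core = 0.002049 K/W
R_outer = 0.024/(0.745×10.2) = 0.003158 K/W
R_total = 0.01284 K/W
Q = ΔT/R_total = 16/0.01284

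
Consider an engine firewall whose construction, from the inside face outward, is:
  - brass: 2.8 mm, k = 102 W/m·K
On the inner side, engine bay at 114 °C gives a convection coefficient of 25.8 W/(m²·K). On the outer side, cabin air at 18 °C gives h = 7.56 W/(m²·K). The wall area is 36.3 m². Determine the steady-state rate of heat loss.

Model the wall as resistances in series:
R_inner film = 1/(h_i·A) = 1/(25.8×36.3) = 0.001068 K/W
R_brass = L/(kA) = 0.0028/(102×36.3) = 7.562×10^-7 K/W
R_outer film = 1/(h_o·A) = 1/(7.56×36.3) = 0.003644 K/W
R_total = 0.004712 K/W
Q = ΔT / R_total = 96 / 0.004712

Q ≈ 20400 W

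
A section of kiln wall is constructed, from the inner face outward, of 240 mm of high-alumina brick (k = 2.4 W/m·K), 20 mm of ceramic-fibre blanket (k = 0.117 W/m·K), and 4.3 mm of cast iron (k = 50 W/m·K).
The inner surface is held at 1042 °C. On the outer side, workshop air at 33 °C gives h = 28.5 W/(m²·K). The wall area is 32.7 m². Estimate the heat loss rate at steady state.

Q ≈ 108000 W

Treating each layer as a thermal resistance in series:
R_high-alumina brick = L/(kA) = 0.24/(2.4×32.7) = 0.003058 K/W
R_ceramic-fibre blanket = L/(kA) = 0.02/(0.117×32.7) = 0.005228 K/W
R_cast iron = L/(kA) = 0.0043/(50×32.7) = 2.63×10^-6 K/W
R_outer film = 1/(h_o·A) = 1/(28.5×32.7) = 0.001073 K/W
R_total = 0.009361 K/W
Q = ΔT / R_total = 1009 / 0.009361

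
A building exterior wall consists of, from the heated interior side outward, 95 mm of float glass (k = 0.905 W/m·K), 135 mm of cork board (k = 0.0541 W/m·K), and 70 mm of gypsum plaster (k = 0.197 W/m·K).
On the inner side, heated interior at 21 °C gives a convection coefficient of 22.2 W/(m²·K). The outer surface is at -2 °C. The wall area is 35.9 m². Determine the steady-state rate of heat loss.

Thermal resistances in series:
R_inner film = 1/(h_i·A) = 1/(22.2×35.9) = 0.001255 K/W
R_float glass = L/(kA) = 0.095/(0.905×35.9) = 0.002924 K/W
R_cork board = L/(kA) = 0.135/(0.0541×35.9) = 0.06951 K/W
R_gypsum plaster = L/(kA) = 0.07/(0.197×35.9) = 0.009898 K/W
R_total = 0.08359 K/W
Q = ΔT / R_total = 23 / 0.08359

Q ≈ 275 W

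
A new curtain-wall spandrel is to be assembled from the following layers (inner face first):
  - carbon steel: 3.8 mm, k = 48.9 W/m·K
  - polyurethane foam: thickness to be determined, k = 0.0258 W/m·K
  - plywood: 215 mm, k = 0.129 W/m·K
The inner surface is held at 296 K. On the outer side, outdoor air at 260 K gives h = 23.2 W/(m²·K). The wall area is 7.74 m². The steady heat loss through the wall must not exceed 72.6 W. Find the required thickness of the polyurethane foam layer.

L ≈ 54.9 mm

Using the resistance-network approach (series):
R_carbon steel = L/(kA) = 0.0038/(48.9×7.74) = 1.004×10^-5 K/W
R_plywood = L/(kA) = 0.215/(0.129×7.74) = 0.2153 K/W
R_outer film = 1/(h_o·A) = 1/(23.2×7.74) = 0.005569 K/W
Sum of the known resistances R_other = 0.2209 K/W
Required total resistance R_tot = ΔT/Q_allow = 36/72.6 = 0.4959 K/W
R_polyurethane foam = R_tot − R_other = 0.275 K/W
L = R·k·A = 0.275×0.0258×7.74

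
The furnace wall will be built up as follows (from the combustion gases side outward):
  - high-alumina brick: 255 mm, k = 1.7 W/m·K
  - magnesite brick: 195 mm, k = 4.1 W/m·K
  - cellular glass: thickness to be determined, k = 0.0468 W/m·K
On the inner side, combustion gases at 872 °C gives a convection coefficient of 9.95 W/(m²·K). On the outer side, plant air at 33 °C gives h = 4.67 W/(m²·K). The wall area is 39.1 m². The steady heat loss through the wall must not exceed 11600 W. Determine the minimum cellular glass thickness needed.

L ≈ 108 mm

Thermal resistances in series:
R_inner film = 1/(h_i·A) = 1/(9.95×39.1) = 0.00257 K/W
R_high-alumina brick = L/(kA) = 0.255/(1.7×39.1) = 0.003836 K/W
R_magnesite brick = L/(kA) = 0.195/(4.1×39.1) = 0.001216 K/W
R_outer film = 1/(h_o·A) = 1/(4.67×39.1) = 0.005477 K/W
Sum of the known resistances R_other = 0.0131 K/W
Required total resistance R_tot = ΔT/Q_allow = 839/11600 = 0.07233 K/W
R_cellular glass = R_tot − R_other = 0.05923 K/W
L = R·k·A = 0.05923×0.0468×39.1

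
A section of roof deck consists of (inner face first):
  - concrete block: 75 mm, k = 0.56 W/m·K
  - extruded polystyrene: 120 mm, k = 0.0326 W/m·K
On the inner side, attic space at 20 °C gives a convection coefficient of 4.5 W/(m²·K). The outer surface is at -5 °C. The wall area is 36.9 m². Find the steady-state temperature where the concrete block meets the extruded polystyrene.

T ≈ 17.8 °C

Using the resistance-network approach (series):
R_inner film = 1/(h_i·A) = 1/(4.5×36.9) = 0.006022 K/W
R_concrete block = L/(kA) = 0.075/(0.56×36.9) = 0.00363 K/W
R_extruded polystyrene = L/(kA) = 0.12/(0.0326×36.9) = 0.09976 K/W
R_total = 0.1094 K/W;  Q = ΔT/R_total = 25/0.1094 = 228.5 W
T_interface = T_inner − Q·ΣR(inner→interface) = 20 − 229×0.009652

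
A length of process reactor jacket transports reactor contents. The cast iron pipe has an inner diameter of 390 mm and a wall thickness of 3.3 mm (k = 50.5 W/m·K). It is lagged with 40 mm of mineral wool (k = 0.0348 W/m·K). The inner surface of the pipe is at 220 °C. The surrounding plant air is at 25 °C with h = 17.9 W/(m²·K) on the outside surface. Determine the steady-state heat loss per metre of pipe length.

Cylindrical conduction, so R = ln(r₂/r₁)/(2πkL) per layer, in series:
R_cast iron pipe wall = ln(198.3/195)/(2π×50.5×1) = 5.289×10^-5 K/W
R_mineral wool = ln(238.3/198.3)/(2π×0.0348×1) = 0.8404 K/W
R_outer film = 1/(h_o·2πr_oL) = 1/(17.9×2π×0.2383×1) = 0.03731 K/W
R_total = 0.8777 K/W
Q = ΔT/R_total = 195/0.8777

q′ ≈ 222 W/m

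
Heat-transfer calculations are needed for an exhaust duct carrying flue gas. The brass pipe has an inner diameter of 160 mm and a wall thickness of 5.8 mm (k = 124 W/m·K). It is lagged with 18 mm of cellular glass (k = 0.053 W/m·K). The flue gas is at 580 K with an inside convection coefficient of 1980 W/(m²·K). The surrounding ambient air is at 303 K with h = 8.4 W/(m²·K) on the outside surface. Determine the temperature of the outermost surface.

T ≈ 370 K

Treating each annulus and film as a series resistance:
R_inner film = 1/(h_i·2πr₁L) = 1/(1980×2π×0.08×1) = 0.001005 K/W
R_brass pipe wall = ln(85.8/80)/(2π×124×1) = 8.984×10^-5 K/W
R_cellular glass = ln(103.8/85.8)/(2π×0.053×1) = 0.5719 K/W
R_outer film = 1/(h_o·2πr_oL) = 1/(8.4×2π×0.1038×1) = 0.1825 K/W
R_total = 0.7555 K/W
Q = ΔT/R_total = 277/0.7555
Q = 367 W/m
T_interface = T_inner − Q·ΣR(inner→interface) = 580 − 367×0.573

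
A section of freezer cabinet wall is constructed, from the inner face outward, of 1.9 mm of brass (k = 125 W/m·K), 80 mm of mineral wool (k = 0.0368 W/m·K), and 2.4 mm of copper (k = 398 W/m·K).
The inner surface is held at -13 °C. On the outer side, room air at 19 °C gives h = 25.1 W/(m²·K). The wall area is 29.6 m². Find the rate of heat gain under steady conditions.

Q ≈ 428 W

Using the resistance-network approach (series):
R_brass = L/(kA) = 0.0019/(125×29.6) = 5.135×10^-7 K/W
R_mineral wool = L/(kA) = 0.08/(0.0368×29.6) = 0.07344 K/W
R_copper = L/(kA) = 0.0024/(398×29.6) = 2.037×10^-7 K/W
R_outer film = 1/(h_o·A) = 1/(25.1×29.6) = 0.001346 K/W
R_total = 0.07479 K/W
Q = ΔT / R_total = 32 / 0.07479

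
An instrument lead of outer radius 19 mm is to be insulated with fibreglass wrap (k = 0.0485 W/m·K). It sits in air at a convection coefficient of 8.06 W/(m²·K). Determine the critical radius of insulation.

For a cylinder r_cr = k/h = 0.0485/8.06
r_cr = 6.02 mm; since the bare radius (19 mm) is above r_cr, any added insulation will reduce heat loss.

r_cr ≈ 6.02 mm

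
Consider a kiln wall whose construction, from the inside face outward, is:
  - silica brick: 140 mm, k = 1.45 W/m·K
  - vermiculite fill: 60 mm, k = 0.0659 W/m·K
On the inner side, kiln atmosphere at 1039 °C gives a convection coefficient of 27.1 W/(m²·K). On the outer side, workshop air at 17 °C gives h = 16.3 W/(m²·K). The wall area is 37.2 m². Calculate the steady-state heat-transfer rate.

Q ≈ 34400 W

Thermal resistances in series:
R_inner film = 1/(h_i·A) = 1/(27.1×37.2) = 9.919×10^-4 K/W
R_silica brick = L/(kA) = 0.14/(1.45×37.2) = 0.002595 K/W
R_vermiculite fill = L/(kA) = 0.06/(0.0659×37.2) = 0.02448 K/W
R_outer film = 1/(h_o·A) = 1/(16.3×37.2) = 0.001649 K/W
R_total = 0.02971 K/W
Q = ΔT / R_total = 1022 / 0.02971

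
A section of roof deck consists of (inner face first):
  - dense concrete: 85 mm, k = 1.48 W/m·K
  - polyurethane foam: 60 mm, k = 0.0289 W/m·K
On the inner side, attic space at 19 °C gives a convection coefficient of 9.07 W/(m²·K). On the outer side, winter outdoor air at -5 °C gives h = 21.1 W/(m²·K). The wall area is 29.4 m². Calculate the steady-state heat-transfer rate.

Series thermal resistances:
R_inner film = 1/(h_i·A) = 1/(9.07×29.4) = 0.00375 K/W
R_dense concrete = L/(kA) = 0.085/(1.48×29.4) = 0.001953 K/W
R_polyurethane foam = L/(kA) = 0.06/(0.0289×29.4) = 0.07062 K/W
R_outer film = 1/(h_o·A) = 1/(21.1×29.4) = 0.001612 K/W
R_total = 0.07793 K/W
Q = ΔT / R_total = 24 / 0.07793

Q ≈ 308 W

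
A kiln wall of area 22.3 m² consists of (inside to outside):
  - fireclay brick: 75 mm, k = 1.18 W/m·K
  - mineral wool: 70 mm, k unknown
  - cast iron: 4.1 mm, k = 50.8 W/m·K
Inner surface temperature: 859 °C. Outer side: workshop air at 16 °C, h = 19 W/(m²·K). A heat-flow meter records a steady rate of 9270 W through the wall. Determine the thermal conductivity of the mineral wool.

k ≈ 0.0366 W/(m·K)

Treating each layer as a thermal resistance in series:
R_fireclay brick = L/(kA) = 0.075/(1.18×22.3) = 0.00285 K/W
R_cast iron = L/(kA) = 0.0041/(50.8×22.3) = 3.619×10^-6 K/W
R_outer film = 1/(h_o·A) = 1/(19×22.3) = 0.00236 K/W
Sum of known resistances R_other = 0.005214 K/W
Total R = ΔT/Q = 843/9270 = 0.09094 K/W
R_mineral wool = R_total − R_other = 0.08572 K/W
k = L/(R·A) = 0.07/(0.08572×22.3)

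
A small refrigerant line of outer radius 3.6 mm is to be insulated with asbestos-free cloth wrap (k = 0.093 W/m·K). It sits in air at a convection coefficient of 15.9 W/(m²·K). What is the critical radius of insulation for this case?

For a cylinder r_cr = k/h = 0.093/15.9
r_cr = 5.85 mm; since the bare radius (3.6 mm) is below r_cr, adding a thin layer of insulation will *increase* heat loss.

r_cr ≈ 5.85 mm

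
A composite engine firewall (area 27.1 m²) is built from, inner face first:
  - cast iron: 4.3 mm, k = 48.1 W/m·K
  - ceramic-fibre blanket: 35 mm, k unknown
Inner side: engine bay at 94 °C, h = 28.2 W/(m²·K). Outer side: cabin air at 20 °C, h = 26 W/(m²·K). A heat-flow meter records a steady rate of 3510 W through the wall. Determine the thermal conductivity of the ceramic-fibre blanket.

Treating each layer as a thermal resistance in series:
R_inner film = 1/(h_i·A) = 1/(28.2×27.1) = 0.001309 K/W
R_cast iron = L/(kA) = 0.0043/(48.1×27.1) = 3.299×10^-6 K/W
R_outer film = 1/(h_o·A) = 1/(26×27.1) = 0.001419 K/W
Sum of known resistances R_other = 0.002731 K/W
Total R = ΔT/Q = 74/3510 = 0.02108 K/W
R_ceramic-fibre blanket = R_total − R_other = 0.01835 K/W
k = L/(R·A) = 0.035/(0.01835×27.1)

k ≈ 0.0704 W/(m·K)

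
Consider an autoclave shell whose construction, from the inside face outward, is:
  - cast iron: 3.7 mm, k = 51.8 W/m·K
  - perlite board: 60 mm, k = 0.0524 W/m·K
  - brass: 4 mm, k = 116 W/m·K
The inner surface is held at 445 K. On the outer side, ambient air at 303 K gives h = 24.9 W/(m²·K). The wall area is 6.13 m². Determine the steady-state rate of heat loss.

Q ≈ 734 W

Series thermal resistances:
R_cast iron = L/(kA) = 0.0037/(51.8×6.13) = 1.165×10^-5 K/W
R_perlite board = L/(kA) = 0.06/(0.0524×6.13) = 0.1868 K/W
R_brass = L/(kA) = 0.004/(116×6.13) = 5.625×10^-6 K/W
R_outer film = 1/(h_o·A) = 1/(24.9×6.13) = 0.006551 K/W
R_total = 0.1934 K/W
Q = ΔT / R_total = 142 / 0.1934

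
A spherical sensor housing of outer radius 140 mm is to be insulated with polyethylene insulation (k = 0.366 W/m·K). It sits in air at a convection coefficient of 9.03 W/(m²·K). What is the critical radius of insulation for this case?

r_cr ≈ 81.1 mm

For a sphere r_cr = 2k/h = 2×0.366/9.03
r_cr = 81.1 mm; since the bare radius (140 mm) is above r_cr, any added insulation will reduce heat loss.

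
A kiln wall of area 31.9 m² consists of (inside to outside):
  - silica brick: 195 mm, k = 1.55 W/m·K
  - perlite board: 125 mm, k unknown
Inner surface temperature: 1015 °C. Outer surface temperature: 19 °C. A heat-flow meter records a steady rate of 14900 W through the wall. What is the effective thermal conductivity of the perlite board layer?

k ≈ 0.0623 W/(m·K)

Treating each layer as a thermal resistance in series:
R_silica brick = L/(kA) = 0.195/(1.55×31.9) = 0.003944 K/W
Sum of known resistances R_other = 0.003944 K/W
Total R = ΔT/Q = 996/14900 = 0.06685 K/W
R_perlite board = R_total − R_other = 0.0629 K/W
k = L/(R·A) = 0.125/(0.0629×31.9)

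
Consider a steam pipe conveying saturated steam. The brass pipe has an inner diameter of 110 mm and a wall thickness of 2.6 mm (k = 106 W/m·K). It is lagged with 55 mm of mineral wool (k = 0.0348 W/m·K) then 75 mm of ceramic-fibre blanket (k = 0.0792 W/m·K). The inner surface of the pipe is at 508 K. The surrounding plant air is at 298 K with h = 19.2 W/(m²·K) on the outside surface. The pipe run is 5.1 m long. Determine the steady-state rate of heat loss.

For a radial system each layer contributes R = ln(r_out/r_in)/(2πkL); films add R = 1/(hA).
R_brass pipe wall = ln(57.6/55)/(2π×106×5.1) = 1.36×10^-5 K/W
R_mineral wool = ln(112.6/57.6)/(2π×0.0348×5.1) = 0.6011 K/W
R_ceramic-fibre blanket = ln(187.6/112.6)/(2π×0.0792×5.1) = 0.2011 K/W
R_outer film = 1/(h_o·2πr_oL) = 1/(19.2×2π×0.1876×5.1) = 0.008664 K/W
R_total = 0.8109 K/W
Q = ΔT/R_total = 210/0.8109

Q ≈ 259 W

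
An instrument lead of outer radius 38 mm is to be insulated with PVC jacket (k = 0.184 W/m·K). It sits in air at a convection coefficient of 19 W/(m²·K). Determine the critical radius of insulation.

r_cr ≈ 9.68 mm

For a cylinder r_cr = k/h = 0.184/19
r_cr = 9.68 mm; since the bare radius (38 mm) is above r_cr, any added insulation will reduce heat loss.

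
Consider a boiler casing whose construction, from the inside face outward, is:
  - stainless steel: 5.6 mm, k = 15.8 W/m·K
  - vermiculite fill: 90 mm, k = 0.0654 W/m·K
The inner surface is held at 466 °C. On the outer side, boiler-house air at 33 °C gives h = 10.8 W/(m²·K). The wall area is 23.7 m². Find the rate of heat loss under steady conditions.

Model the wall as resistances in series:
R_stainless steel = L/(kA) = 0.0056/(15.8×23.7) = 1.495×10^-5 K/W
R_vermiculite fill = L/(kA) = 0.09/(0.0654×23.7) = 0.05807 K/W
R_outer film = 1/(h_o·A) = 1/(10.8×23.7) = 0.003907 K/W
R_total = 0.06199 K/W
Q = ΔT / R_total = 433 / 0.06199

Q ≈ 6990 W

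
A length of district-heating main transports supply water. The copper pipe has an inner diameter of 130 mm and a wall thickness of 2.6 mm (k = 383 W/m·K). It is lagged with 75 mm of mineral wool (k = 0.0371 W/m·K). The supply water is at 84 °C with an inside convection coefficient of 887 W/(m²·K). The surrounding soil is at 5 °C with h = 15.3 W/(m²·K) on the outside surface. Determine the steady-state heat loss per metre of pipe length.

Radial resistances (cylindrical: R_cond = ln(r_o/r_i)/(2πkL), R_conv = 1/(h·2πrL)):
R_inner film = 1/(h_i·2πr₁L) = 1/(887×2π×0.065×1) = 0.00276 K/W
R_copper pipe wall = ln(67.6/65)/(2π×383×1) = 1.63×10^-5 K/W
R_mineral wool = ln(142.6/67.6)/(2π×0.0371×1) = 3.202 K/W
R_outer film = 1/(h_o·2πr_oL) = 1/(15.3×2π×0.1426×1) = 0.07295 K/W
R_total = 3.278 K/W
Q = ΔT/R_total = 79/3.278

q′ ≈ 24.1 W/m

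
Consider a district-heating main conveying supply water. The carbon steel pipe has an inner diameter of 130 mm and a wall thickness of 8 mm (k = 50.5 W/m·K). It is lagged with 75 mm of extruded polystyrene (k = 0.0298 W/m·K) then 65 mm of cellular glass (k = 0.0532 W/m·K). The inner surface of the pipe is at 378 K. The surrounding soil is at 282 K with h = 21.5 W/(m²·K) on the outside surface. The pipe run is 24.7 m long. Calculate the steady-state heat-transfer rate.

Treating each annulus and film as a series resistance:
R_carbon steel pipe wall = ln(73/65)/(2π×50.5×24.7) = 1.481×10^-5 K/W
R_extruded polystyrene = ln(148/73)/(2π×0.0298×24.7) = 0.1528 K/W
R_cellular glass = ln(213/148)/(2π×0.0532×24.7) = 0.0441 K/W
R_outer film = 1/(h_o·2πr_oL) = 1/(21.5×2π×0.213×24.7) = 0.001407 K/W
R_total = 0.1983 K/W
Q = ΔT/R_total = 96/0.1983

Q ≈ 484 W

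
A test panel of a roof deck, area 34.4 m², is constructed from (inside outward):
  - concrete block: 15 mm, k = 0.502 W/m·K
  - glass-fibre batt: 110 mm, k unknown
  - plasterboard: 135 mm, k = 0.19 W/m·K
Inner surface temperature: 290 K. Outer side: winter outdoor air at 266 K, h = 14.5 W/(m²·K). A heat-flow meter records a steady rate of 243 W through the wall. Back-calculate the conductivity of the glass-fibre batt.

Series thermal resistances:
R_concrete block = L/(kA) = 0.015/(0.502×34.4) = 8.686×10^-4 K/W
R_plasterboard = L/(kA) = 0.135/(0.19×34.4) = 0.02065 K/W
R_outer film = 1/(h_o·A) = 1/(14.5×34.4) = 0.002005 K/W
Sum of known resistances R_other = 0.02353 K/W
Total R = ΔT/Q = 24/243 = 0.09877 K/W
R_glass-fibre batt = R_total − R_other = 0.07524 K/W
k = L/(R·A) = 0.11/(0.07524×34.4)

k ≈ 0.0425 W/(m·K)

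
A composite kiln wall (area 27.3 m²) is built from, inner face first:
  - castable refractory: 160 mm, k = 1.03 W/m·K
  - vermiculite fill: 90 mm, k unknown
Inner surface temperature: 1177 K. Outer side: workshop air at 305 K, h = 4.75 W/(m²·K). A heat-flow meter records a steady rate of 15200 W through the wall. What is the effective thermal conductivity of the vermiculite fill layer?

k ≈ 0.075 W/(m·K)

Series thermal resistances:
R_castable refractory = L/(kA) = 0.16/(1.03×27.3) = 0.00569 K/W
R_outer film = 1/(h_o·A) = 1/(4.75×27.3) = 0.007712 K/W
Sum of known resistances R_other = 0.0134 K/W
Total R = ΔT/Q = 872/15200 = 0.05737 K/W
R_vermiculite fill = R_total − R_other = 0.04397 K/W
k = L/(R·A) = 0.09/(0.04397×27.3)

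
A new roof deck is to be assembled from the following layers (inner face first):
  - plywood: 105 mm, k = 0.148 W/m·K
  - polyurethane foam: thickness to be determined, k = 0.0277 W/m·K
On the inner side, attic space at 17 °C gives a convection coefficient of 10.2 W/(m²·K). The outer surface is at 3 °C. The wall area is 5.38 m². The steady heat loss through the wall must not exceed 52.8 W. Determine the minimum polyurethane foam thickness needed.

Using the resistance-network approach (series):
R_inner film = 1/(h_i·A) = 1/(10.2×5.38) = 0.01822 K/W
R_plywood = L/(kA) = 0.105/(0.148×5.38) = 0.1319 K/W
Sum of the known resistances R_other = 0.1501 K/W
Required total resistance R_tot = ΔT/Q_allow = 14/52.8 = 0.2652 K/W
R_polyurethane foam = R_tot − R_other = 0.1151 K/W
L = R·k·A = 0.1151×0.0277×5.38

L ≈ 17.1 mm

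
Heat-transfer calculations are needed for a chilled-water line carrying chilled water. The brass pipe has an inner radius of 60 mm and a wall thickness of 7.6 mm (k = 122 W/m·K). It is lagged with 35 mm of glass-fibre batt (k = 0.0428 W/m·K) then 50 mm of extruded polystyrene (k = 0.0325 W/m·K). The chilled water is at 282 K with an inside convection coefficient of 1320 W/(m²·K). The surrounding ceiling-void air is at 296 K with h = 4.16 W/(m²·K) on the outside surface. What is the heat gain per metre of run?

Treating each annulus and film as a series resistance:
R_inner film = 1/(h_i·2πr₁L) = 1/(1320×2π×0.06×1) = 0.00201 K/W
R_brass pipe wall = ln(67.6/60)/(2π×122×1) = 1.556×10^-4 K/W
R_glass-fibre batt = ln(102.6/67.6)/(2π×0.0428×1) = 1.552 K/W
R_extruded polystyrene = ln(152.6/102.6)/(2π×0.0325×1) = 1.944 K/W
R_outer film = 1/(h_o·2πr_oL) = 1/(4.16×2π×0.1526×1) = 0.2507 K/W
R_total = 3.748 K/W
Q = ΔT/R_total = 14/3.748

q′ ≈ 3.73 W/m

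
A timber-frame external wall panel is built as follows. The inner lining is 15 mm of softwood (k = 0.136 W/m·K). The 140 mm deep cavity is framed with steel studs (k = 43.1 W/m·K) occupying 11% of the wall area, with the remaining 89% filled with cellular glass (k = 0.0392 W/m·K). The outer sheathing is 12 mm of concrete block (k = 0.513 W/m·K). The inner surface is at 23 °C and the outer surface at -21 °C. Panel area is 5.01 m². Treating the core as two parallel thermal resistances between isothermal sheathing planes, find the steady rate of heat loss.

Q ≈ 1350 W

Sheathing layers in series; stud and cavity paths in parallel between them.
R_inner = 0.015/(0.136×5.01) = 0.02201 K/W
R_stud  = 0.14/(43.1×0.11×5.01) = 0.005894 K/W
R_cav   = 0.14/(0.0392×0.89×5.01) = 0.801 K/W
1/R_core = 1/R_stud + 1/R_cav → R_core = 0.005851 K/W
R_outer = 0.012/(0.513×5.01) = 0.004669 K/W
R_total = 0.03253 K/W
Q = ΔT/R_total = 44/0.03253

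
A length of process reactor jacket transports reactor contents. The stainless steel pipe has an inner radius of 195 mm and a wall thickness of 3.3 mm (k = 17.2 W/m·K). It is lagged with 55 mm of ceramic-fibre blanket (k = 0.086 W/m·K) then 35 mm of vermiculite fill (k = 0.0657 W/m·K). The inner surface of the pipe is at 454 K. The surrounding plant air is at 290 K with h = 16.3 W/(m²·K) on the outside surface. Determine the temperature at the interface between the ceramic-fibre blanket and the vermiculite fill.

T ≈ 361 K

Per-layer cylindrical resistances, series-summed:
R_stainless steel pipe wall = ln(198.3/195)/(2π×17.2×1) = 1.553×10^-4 K/W
R_ceramic-fibre blanket = ln(253.3/198.3)/(2π×0.086×1) = 0.453 K/W
R_vermiculite fill = ln(288.3/253.3)/(2π×0.0657×1) = 0.3135 K/W
R_outer film = 1/(h_o·2πr_oL) = 1/(16.3×2π×0.2883×1) = 0.03387 K/W
R_total = 0.8006 K/W
Q = ΔT/R_total = 164/0.8006
Q = 205 W/m
T_interface = T_inner − Q·ΣR(inner→interface) = 454 − 205×0.4532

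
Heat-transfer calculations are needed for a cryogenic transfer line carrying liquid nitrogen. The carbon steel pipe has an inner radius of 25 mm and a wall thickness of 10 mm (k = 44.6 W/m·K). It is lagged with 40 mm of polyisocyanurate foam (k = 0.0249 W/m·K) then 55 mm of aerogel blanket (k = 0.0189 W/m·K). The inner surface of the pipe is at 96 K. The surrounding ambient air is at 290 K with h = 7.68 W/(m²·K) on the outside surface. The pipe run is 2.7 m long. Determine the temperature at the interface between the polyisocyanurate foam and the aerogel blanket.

T ≈ 194 K

Treating each annulus and film as a series resistance:
R_carbon steel pipe wall = ln(35/25)/(2π×44.6×2.7) = 4.447×10^-4 K/W
R_polyisocyanurate foam = ln(75/35)/(2π×0.0249×2.7) = 1.804 K/W
R_aerogel blanket = ln(130/75)/(2π×0.0189×2.7) = 1.716 K/W
R_outer film = 1/(h_o·2πr_oL) = 1/(7.68×2π×0.13×2.7) = 0.05904 K/W
R_total = 3.579 K/W
Q = ΔT/R_total = 194/3.579
Q = 54.2 W
T_interface = T_inner + Q·ΣR(inner→interface) = 96 + 54.2×1.805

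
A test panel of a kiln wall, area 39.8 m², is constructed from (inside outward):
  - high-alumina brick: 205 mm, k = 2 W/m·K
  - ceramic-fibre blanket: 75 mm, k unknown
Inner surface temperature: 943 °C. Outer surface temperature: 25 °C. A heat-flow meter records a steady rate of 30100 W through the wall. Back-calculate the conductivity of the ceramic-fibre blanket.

Model the wall as resistances in series:
R_high-alumina brick = L/(kA) = 0.205/(2×39.8) = 0.002575 K/W
Sum of known resistances R_other = 0.002575 K/W
Total R = ΔT/Q = 918/30100 = 0.0305 K/W
R_ceramic-fibre blanket = R_total − R_other = 0.02792 K/W
k = L/(R·A) = 0.075/(0.02792×39.8)

k ≈ 0.0675 W/(m·K)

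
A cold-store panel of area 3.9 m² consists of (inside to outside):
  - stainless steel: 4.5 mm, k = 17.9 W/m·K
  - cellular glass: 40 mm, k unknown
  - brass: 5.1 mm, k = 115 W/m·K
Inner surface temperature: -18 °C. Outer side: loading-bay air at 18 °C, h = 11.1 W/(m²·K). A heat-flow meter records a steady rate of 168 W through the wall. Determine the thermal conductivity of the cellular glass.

Treating each layer as a thermal resistance in series:
R_stainless steel = L/(kA) = 0.0045/(17.9×3.9) = 6.446×10^-5 K/W
R_brass = L/(kA) = 0.0051/(115×3.9) = 1.137×10^-5 K/W
R_outer film = 1/(h_o·A) = 1/(11.1×3.9) = 0.0231 K/W
Sum of known resistances R_other = 0.02318 K/W
Total R = ΔT/Q = 36/168 = 0.2143 K/W
R_cellular glass = R_total − R_other = 0.1911 K/W
k = L/(R·A) = 0.04/(0.1911×3.9)

k ≈ 0.0537 W/(m·K)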